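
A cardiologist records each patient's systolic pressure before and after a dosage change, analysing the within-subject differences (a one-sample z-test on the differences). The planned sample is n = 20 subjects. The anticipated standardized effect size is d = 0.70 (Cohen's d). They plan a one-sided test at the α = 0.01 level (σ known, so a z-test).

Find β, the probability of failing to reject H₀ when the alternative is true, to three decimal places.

β ≈ 0.211

Noncentrality parameter: δ = d·√n = 0.70 × √20 = 3.1305
One-sided α = 0.01 → critical value z_{0.01} = 2.326.
Power = P(Z > 2.326 − δ) = Φ(0.804) = 0.7893.
Type II error: β = 1 − power = 1 − 0.7893 = 0.2107.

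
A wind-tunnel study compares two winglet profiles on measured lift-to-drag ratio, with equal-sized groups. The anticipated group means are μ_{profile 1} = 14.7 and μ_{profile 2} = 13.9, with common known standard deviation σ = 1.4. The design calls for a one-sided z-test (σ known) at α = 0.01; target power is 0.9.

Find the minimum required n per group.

Standardized effect: d = |μ_{profile 1} − μ_{profile 2}| / σ = |14.7 − 13.9| / 1.4 = 0.5714
For power 0.9 need Φ(δ − z_{0.01}) = 0.9, so δ = z_{0.01} + z_{0.10} = 2.326 + 1.282 = 3.608.
δ = d·√(n/2) ⇒ n = 2(δ/d)² = 2 × (3.608 / 0.5714)² = 79.73.
Rounding up, n = 80 per group.

n = 80 per group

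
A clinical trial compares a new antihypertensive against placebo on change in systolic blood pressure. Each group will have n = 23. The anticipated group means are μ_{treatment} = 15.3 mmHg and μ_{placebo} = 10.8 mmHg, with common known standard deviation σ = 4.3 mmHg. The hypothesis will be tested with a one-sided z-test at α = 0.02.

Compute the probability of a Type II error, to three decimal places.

β ≈ 0.067

Standardized effect: d = |μ_{treatment} − μ_{placebo}| / σ = |15.3 − 10.8| / 4.3 = 1.0465
Noncentrality parameter: δ = d·√(n/2) = 1.0465 × √(23/2) = 3.5489
Critical value for a one-sided test at α = 0.02: z_α = 2.054.
Power = P(Z > 2.054 − δ) = Φ(1.495) = 0.9326.
Type II error: β = 1 − power = 1 − 0.9326 = 0.0674.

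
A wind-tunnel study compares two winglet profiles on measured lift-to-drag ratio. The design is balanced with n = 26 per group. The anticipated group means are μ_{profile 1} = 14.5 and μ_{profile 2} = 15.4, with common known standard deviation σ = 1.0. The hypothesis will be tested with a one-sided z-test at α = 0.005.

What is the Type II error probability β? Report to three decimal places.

β ≈ 0.252

Standardized effect: d = |μ_{profile 1} − μ_{profile 2}| / σ = |14.5 − 15.4| / 1.0 = 0.9000
Noncentrality parameter: δ = d·√(n/2) = 0.9000 × √(26/2) = 3.2450
Critical value for a one-sided test at α = 0.005: z_α = 2.576.
Power = P(Z > 2.576 − δ) = Φ(0.669) = 0.7483.
Type II error: β = 1 − power = 1 − 0.7483 = 0.2517.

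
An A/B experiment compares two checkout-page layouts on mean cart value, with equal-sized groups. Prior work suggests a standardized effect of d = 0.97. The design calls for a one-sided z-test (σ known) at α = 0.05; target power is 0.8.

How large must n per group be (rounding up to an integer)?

Set Φ(δ − 1.645) = 0.8; then δ − 1.645 = Φ⁻¹(0.8) = 0.842, giving δ = 2.486.
δ = d·√(n/2) ⇒ n = 2(δ/d)² = 2 × (2.486 / 0.97)² = 13.14.
Round up to the next whole unit.

n = 14 per group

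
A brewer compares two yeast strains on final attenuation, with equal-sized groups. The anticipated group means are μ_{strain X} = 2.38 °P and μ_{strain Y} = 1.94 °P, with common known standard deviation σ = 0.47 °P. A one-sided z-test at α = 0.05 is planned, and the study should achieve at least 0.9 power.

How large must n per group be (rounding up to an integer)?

n = 20 per group

Standardized effect: d = |μ_{strain X} − μ_{strain Y}| / σ = |2.38 − 1.94| / 0.47 = 0.9362
Set Φ(δ − 1.645) = 0.9; then δ − 1.645 = Φ⁻¹(0.9) = 1.282, giving δ = 2.926.
δ = d·√(n/2) ⇒ n = 2(δ/d)² = 2 × (2.926 / 0.9362)² = 19.54.
Rounding up, n = 20 per group.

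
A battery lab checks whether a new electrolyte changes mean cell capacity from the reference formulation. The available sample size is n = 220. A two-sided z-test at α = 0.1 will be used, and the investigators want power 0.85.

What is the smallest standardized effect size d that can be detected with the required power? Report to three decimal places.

d ≈ 0.181

Need Φ(δ − 1.645) = 0.85, so δ = 1.645 + 1.036 = 2.681.
(Lower-tail contribution to power is negligible for δ > 0.)
δ = d·√n ⇒ d = δ/√n = 2.681/√220 = 0.1808.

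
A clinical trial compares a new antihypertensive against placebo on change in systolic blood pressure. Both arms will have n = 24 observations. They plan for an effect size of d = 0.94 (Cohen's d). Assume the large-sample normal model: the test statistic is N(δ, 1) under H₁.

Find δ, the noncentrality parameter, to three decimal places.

δ ≈ 3.256

The noncentrality parameter scales effect size by the design's sample-size factor: δ = d·√(n/2) = 0.94 × √(24/2) = 3.2563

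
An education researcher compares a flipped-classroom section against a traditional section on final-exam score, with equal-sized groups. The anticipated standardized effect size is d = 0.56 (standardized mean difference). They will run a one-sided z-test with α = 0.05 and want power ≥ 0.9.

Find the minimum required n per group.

n = 55 per group

For power 0.9 need Φ(δ − z_{0.05}) = 0.9, so δ = z_{0.05} + z_{0.10} = 1.645 + 1.282 = 2.926.
δ = d·√(n/2) ⇒ n = 2(δ/d)² = 2 × (2.926 / 0.56)² = 54.62.
Round up to the next whole unit.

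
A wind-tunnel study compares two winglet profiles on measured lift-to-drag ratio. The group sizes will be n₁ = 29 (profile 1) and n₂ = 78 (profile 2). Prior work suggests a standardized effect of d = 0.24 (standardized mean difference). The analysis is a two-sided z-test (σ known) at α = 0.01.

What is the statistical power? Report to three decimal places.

Noncentrality parameter: δ = d / √(1/n₁ + 1/n₂) = 0.24 / √(1/29 + 1/78) = 1.1035
Two-sided α = 0.01 → critical value z_{0.005} = 2.576.
Power = Φ(δ − 2.576) + Φ(−δ − 2.576) = Φ(-1.472) + Φ(-3.679) = 0.0705 + 0.0001 = 0.0706.

Power ≈ 0.071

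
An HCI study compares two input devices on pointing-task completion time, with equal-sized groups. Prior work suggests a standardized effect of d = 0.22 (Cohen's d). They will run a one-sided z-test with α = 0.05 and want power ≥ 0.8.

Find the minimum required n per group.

n = 256 per group

Set Φ(δ − 1.645) = 0.8; then δ − 1.645 = Φ⁻¹(0.8) = 0.842, giving δ = 2.486.
δ = d·√(n/2) ⇒ n = 2(δ/d)² = 2 × (2.486 / 0.22)² = 255.48.
Round up to the next whole unit.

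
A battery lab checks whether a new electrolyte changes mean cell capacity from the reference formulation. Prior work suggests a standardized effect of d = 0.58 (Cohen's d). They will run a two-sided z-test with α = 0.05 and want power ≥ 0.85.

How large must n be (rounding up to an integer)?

n = 27

For power 0.85 need Φ(δ − z_{0.025}) = 0.85, so δ = z_{0.025} + z_{0.15} = 1.960 + 1.036 = 2.996.
(For δ > 0 the lower-tail rejection region contributes negligibly to power, so the one-term inversion is standard.)
δ = d·√n ⇒ n = (δ/d)² = (2.996 / 0.58)² = 26.69.
Round up to the next whole unit.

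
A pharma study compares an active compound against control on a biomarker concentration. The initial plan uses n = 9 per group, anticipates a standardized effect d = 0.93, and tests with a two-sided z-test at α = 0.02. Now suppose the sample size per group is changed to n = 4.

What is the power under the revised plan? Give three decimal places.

With n = 4 per group: δ = d·√(n/2) = 0.93 × √(4/2) = 1.3152. Critical value z_{0.01} = 2.326.
Revised power = Φ(δ − 2.326) + Φ(−δ − 2.326) = Φ(-1.011) + Φ(-3.642) = 0.1560 + 0.0001 = 0.1561.

Power ≈ 0.156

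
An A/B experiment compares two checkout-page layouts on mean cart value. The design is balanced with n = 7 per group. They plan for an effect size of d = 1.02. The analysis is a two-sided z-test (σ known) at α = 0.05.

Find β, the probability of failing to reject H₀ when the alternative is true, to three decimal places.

Noncentrality parameter: δ = d·√(n/2) = 1.02 × √(7/2) = 1.9082
Critical value for a two-sided test at α = 0.05: z_{α/2} = 1.960.
Power = Φ(δ − 1.960) + Φ(−δ − 1.960) = Φ(-0.052) + Φ(-3.868) = 0.4794 + 0.0001 = 0.4794.
Type II error: β = 1 − power = 1 − 0.4794 = 0.5206.

β ≈ 0.521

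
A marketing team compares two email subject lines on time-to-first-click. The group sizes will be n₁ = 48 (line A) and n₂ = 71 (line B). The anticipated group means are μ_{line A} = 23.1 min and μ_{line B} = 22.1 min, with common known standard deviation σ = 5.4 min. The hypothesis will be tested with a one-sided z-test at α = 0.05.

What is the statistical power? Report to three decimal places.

Standardized effect: d = |μ_{line A} − μ_{line B}| / σ = |23.1 − 22.1| / 5.4 = 0.1852
Noncentrality parameter: δ = d / √(1/n₁ + 1/n₂) = 0.1852 / √(1/48 + 1/71) = 0.9910
Critical value for a one-sided test at α = 0.05: z_α = 1.645.
Power = P(Z > 1.645 − δ) = Φ(-0.654) = 0.2566.

Power ≈ 0.257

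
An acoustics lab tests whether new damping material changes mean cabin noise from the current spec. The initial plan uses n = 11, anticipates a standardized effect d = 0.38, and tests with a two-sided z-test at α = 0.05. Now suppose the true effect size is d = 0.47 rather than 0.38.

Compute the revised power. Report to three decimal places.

Power ≈ 0.344

With d = 0.47: δ = d·√n = 0.47 × √11 = 1.5588. Critical value z_{0.025} = 1.960.
Revised power = Φ(δ − 1.960) + Φ(−δ − 1.960) = Φ(-0.401) + Φ(-3.519) = 0.3442 + 0.0002 = 0.3444.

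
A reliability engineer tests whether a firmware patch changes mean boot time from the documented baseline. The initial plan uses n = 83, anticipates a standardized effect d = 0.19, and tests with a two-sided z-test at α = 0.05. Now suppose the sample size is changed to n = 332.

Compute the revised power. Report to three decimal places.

With n = 332: δ = d·√n = 0.19 × √332 = 3.4620. Critical value z_{0.025} = 1.960.
Revised power = Φ(δ − 1.960) + Φ(−δ − 1.960) = Φ(1.502) + Φ(-5.422) = 0.9335 + 0.0000 = 0.9335.

Power ≈ 0.933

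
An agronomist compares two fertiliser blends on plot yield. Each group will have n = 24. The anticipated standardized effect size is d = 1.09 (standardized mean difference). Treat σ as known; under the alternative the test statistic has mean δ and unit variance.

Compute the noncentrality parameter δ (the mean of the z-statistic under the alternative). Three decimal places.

The noncentrality parameter scales effect size by the design's sample-size factor: δ = d·√(n/2) = 1.09 × √(24/2) = 3.7759

δ ≈ 3.776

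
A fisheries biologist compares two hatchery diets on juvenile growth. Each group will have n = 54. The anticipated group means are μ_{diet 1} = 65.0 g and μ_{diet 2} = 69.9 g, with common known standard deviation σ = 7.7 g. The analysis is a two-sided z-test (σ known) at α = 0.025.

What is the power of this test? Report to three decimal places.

Power ≈ 0.857

Standardized effect: d = |μ_{diet 1} − μ_{diet 2}| / σ = |65.0 − 69.9| / 7.7 = 0.6364
Noncentrality parameter: δ = d·√(n/2) = 0.6364 × √(54/2) = 3.3066
Critical value for a two-sided test at α = 0.025: z_{α/2} = 2.241.
Power = Φ(δ − 2.241) + Φ(−δ − 2.241) = Φ(1.065) + Φ(-5.548) = 0.8566 + 0.0000 = 0.8566.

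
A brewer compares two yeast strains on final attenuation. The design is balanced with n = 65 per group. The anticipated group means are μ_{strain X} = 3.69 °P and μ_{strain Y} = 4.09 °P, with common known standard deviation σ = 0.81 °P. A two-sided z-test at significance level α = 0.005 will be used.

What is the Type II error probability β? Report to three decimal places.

β ≈ 0.497

Standardized effect: d = |μ_{strain X} − μ_{strain Y}| / σ = |3.69 − 4.09| / 0.81 = 0.4938
Noncentrality parameter: δ = d·√(n/2) = 0.4938 × √(65/2) = 2.8152
Two-sided α = 0.005 → critical value z_{0.0025} = 2.807.
Power = Φ(δ − 2.807) + Φ(−δ − 2.807) = Φ(0.008) + Φ(-5.622) = 0.5033 + 0.0000 = 0.5033.
Type II error: β = 1 − power = 1 − 0.5033 = 0.4967.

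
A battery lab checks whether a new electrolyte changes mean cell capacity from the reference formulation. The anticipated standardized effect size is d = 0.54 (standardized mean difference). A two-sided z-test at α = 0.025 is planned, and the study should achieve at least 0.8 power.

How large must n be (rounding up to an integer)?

Set Φ(δ − 2.241) = 0.8; then δ − 2.241 = Φ⁻¹(0.8) = 0.842, giving δ = 3.083.
(Ignoring the negligible lower-tail rejection probability gives the usual closed-form inversion.)
δ = d·√n ⇒ n = (δ/d)² = (3.083 / 0.54)² = 32.60.
Rounding up, n = 33.

n = 33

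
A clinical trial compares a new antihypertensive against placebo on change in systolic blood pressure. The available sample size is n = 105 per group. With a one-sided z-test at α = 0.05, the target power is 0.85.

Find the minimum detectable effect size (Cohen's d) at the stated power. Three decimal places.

d ≈ 0.370

Need Φ(δ − 1.645) = 0.85, so δ = 1.645 + 1.036 = 2.681.
δ = d·√(n/2) ⇒ d = δ/√(n/2) = 2.681/√(105/2) = 0.3701.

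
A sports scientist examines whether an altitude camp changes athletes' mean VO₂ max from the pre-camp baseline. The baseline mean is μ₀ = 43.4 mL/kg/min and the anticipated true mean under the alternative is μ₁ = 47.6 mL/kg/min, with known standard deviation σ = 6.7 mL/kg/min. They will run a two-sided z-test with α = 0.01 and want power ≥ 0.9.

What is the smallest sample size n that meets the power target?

n = 38

Standardized effect: d = |μ₁ − μ₀| / σ = |47.6 − 43.4| / 6.7 = 0.6269
Set Φ(δ − 2.576) = 0.9; then δ − 2.576 = Φ⁻¹(0.9) = 1.282, giving δ = 3.857.
(The Φ(−δ − z_{α/2}) term is vanishingly small for δ > 0 and is dropped in the standard sample-size formula.)
δ = d·√n ⇒ n = (δ/d)² = (3.857 / 0.6269)² = 37.86.
Rounding up, n = 38.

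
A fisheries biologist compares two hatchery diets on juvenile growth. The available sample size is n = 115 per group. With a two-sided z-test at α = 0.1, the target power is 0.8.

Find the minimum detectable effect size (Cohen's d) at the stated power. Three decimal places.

Need Φ(δ − 1.645) = 0.8, so δ = 1.645 + 0.842 = 2.486.
(Lower-tail contribution to power is negligible for δ > 0.)
δ = d·√(n/2) ⇒ d = δ/√(n/2) = 2.486/√(115/2) = 0.3279.

d ≈ 0.328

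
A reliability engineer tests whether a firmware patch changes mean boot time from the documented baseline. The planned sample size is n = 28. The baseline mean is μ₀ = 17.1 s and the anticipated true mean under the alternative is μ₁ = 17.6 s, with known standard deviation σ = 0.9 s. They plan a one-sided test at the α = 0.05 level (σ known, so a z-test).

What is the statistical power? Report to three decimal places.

Power ≈ 0.902

Standardized effect: d = |μ₁ − μ₀| / σ = |17.6 − 17.1| / 0.9 = 0.5556
Noncentrality parameter: λ = d·√n = 0.5556 × √28 = 2.9397
Critical value for a one-sided test at α = 0.05: z_α = 1.645.
Power = Φ(λ − 1.645) = Φ(1.295) = 0.9023.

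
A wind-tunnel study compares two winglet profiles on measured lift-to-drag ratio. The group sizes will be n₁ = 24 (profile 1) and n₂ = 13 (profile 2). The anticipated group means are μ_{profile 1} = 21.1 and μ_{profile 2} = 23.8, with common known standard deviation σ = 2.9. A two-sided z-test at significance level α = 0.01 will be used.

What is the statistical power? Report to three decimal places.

Power ≈ 0.551

Standardized effect: d = |μ_{profile 1} − μ_{profile 2}| / σ = |21.1 − 23.8| / 2.9 = 0.9310
Noncentrality parameter: δ = d / √(1/n₁ + 1/n₂) = 0.9310 / √(1/24 + 1/13) = 2.7036
Critical value for a two-sided test at α = 0.01: z_{α/2} = 2.576.
Power = Φ(δ − 2.576) + Φ(−δ − 2.576) = Φ(0.128) + Φ(-5.279) = 0.5508 + 0.0000 = 0.5508.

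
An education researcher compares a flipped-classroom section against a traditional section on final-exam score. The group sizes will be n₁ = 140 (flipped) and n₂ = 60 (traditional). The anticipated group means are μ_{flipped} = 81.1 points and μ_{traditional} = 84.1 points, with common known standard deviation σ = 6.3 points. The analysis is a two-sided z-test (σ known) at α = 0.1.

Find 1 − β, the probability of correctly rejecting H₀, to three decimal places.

Power ≈ 0.925

Standardized effect: d = |μ_{flipped} − μ_{traditional}| / σ = |81.1 − 84.1| / 6.3 = 0.4762
Noncentrality parameter: δ = d / √(1/n₁ + 1/n₂) = 0.4762 / √(1/140 + 1/60) = 3.0861
Two-sided α = 0.1 → critical value z_{0.05} = 1.645.
Power = Φ(δ − 1.645) + Φ(−δ − 1.645) = Φ(1.441) + Φ(-4.731) = 0.9252 + 0.0000 = 0.9252.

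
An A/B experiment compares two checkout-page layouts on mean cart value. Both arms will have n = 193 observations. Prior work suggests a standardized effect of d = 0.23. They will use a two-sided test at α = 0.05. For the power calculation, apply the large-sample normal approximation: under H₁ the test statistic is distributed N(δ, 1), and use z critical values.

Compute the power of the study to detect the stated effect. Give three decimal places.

Power ≈ 0.618

Noncentrality parameter: δ = d·√(n/2) = 0.23 × √(193/2) = 2.2594
Two-sided α = 0.05 → critical value z_{0.025} = 1.960.
Power = Φ(δ − 1.960) + Φ(−δ − 1.960) = Φ(0.299) + Φ(-4.219) = 0.6177 + 0.0000 = 0.6177.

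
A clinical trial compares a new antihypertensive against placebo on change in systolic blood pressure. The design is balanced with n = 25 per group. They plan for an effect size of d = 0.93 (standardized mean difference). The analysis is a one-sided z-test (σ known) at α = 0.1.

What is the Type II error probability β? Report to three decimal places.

Noncentrality parameter: λ = d·√(n/2) = 0.93 × √(25/2) = 3.2880
One-sided α = 0.1 → critical value z_{0.1} = 1.282.
Power = P(Z > 1.282 − λ) = Φ(2.006) = 0.9776.
Type II error: β = 1 − power = 1 − 0.9776 = 0.0224.

β ≈ 0.022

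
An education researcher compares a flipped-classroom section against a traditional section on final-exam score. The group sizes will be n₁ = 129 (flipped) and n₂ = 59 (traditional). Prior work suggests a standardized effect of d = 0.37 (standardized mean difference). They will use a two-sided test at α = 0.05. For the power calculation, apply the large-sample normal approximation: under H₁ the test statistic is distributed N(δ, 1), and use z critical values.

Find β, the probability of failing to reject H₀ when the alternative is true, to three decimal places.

β ≈ 0.347

Noncentrality parameter: δ = d / √(1/n₁ + 1/n₂) = 0.37 / √(1/129 + 1/59) = 2.3542
Critical value for a two-sided test at α = 0.05: z_{α/2} = 1.960.
Power = Φ(δ − 1.960) + Φ(−δ − 1.960) = Φ(0.394) + Φ(-4.314) = 0.6533 + 0.0000 = 0.6533.
Type II error: β = 1 − power = 1 − 0.6533 = 0.3467.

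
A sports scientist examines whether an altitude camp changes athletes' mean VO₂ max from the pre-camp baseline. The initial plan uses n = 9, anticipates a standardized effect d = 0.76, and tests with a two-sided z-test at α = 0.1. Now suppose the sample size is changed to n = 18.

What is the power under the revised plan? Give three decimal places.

Power ≈ 0.943

With n = 18: δ = d·√n = 0.76 × √18 = 3.2244. Critical value z_{0.05} = 1.645.
Revised power = Φ(δ − 1.645) + Φ(−δ − 1.645) = Φ(1.580) + Φ(-4.869) = 0.9429 + 0.0000 = 0.9429.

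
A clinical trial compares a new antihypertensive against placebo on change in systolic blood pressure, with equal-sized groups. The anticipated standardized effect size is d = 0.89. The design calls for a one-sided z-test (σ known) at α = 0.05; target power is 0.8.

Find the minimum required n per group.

n = 16 per group

For power 0.8 need Φ(δ − z_{0.05}) = 0.8, so δ = z_{0.05} + z_{0.20} = 1.645 + 0.842 = 2.486.
δ = d·√(n/2) ⇒ n = 2(δ/d)² = 2 × (2.486 / 0.89)² = 15.61.
Round up to the next whole unit.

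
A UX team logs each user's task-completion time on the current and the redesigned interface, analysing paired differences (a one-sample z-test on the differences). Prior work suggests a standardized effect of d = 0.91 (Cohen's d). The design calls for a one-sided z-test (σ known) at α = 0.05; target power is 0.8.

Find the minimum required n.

Set Φ(δ − 1.645) = 0.8; then δ − 1.645 = Φ⁻¹(0.8) = 0.842, giving δ = 2.486.
δ = d·√n ⇒ n = (δ/d)² = (2.486 / 0.91)² = 7.47.
Round up to the next whole unit.

n = 8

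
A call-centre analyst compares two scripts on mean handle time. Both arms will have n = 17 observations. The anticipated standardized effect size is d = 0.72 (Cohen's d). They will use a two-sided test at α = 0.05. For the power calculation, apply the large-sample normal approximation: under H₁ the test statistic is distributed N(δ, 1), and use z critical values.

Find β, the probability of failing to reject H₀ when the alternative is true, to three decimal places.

β ≈ 0.445

Noncentrality parameter: δ = d·√(n/2) = 0.72 × √(17/2) = 2.0991
Critical value for a two-sided test at α = 0.05: z_{α/2} = 1.960.
Power = Φ(δ − 1.960) + Φ(−δ − 1.960) = Φ(0.139) + Φ(-4.059) = 0.5553 + 0.0000 = 0.5554.
Type II error: β = 1 − power = 1 − 0.5554 = 0.4446.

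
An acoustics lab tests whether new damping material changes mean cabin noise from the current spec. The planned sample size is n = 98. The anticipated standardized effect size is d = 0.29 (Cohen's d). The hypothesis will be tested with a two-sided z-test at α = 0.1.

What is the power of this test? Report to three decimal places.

Power ≈ 0.890

Noncentrality parameter: δ = d·√n = 0.29 × √98 = 2.8709
Two-sided α = 0.1 → critical value z_{0.05} = 1.645.
Power = Φ(δ − 1.645) + Φ(−δ − 1.645) = Φ(1.226) + Φ(-4.516) = 0.8899 + 0.0000 = 0.8899.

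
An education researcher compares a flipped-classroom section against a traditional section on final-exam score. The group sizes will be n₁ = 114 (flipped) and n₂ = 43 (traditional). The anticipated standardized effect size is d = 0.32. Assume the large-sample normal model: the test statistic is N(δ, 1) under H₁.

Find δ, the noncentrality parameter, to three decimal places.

δ ≈ 1.788

The noncentrality parameter scales effect size by the design's sample-size factor: δ = d / √(1/n₁ + 1/n₂) = 0.32 / √(1/114 + 1/43) = 1.7881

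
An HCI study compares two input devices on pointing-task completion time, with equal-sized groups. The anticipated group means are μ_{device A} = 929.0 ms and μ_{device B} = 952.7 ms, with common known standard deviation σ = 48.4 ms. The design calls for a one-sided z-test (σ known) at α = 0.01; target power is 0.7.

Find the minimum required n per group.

n = 68 per group

Standardized effect: d = |μ_{device A} − μ_{device B}| / σ = |929.0 − 952.7| / 48.4 = 0.4897
Set Φ(δ − 2.326) = 0.7; then δ − 2.326 = Φ⁻¹(0.7) = 0.524, giving δ = 2.851.
δ = d·√(n/2) ⇒ n = 2(δ/d)² = 2 × (2.851 / 0.4897)² = 67.79.
Rounding up, n = 68 per group.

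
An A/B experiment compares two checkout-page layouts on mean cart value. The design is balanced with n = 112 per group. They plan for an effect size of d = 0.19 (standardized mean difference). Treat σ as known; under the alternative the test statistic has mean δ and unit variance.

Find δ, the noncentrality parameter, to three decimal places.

δ ≈ 1.422

δ = d·√(n/2) = 0.19 × √(112/2) = 1.4218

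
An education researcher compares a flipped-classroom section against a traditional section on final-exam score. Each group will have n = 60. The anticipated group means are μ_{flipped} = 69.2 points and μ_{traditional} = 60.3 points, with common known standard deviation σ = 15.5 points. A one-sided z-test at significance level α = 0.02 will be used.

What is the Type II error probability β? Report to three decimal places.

Standardized effect: d = |μ_{flipped} − μ_{traditional}| / σ = |69.2 − 60.3| / 15.5 = 0.5742
Noncentrality parameter: δ = d·√(n/2) = 0.5742 × √(60/2) = 3.1450
One-sided α = 0.02 → critical value z_{0.02} = 2.054.
Power = P(Z > 2.054 − δ) = Φ(1.091) = 0.8624.
Type II error: β = 1 − power = 1 − 0.8624 = 0.1376.

β ≈ 0.138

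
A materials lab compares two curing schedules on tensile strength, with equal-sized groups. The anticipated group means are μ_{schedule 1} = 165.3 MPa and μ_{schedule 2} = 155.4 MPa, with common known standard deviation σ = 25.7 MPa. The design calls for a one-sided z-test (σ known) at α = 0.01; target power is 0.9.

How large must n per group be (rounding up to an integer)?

Standardized effect: d = |μ_{schedule 1} − μ_{schedule 2}| / σ = |165.3 − 155.4| / 25.7 = 0.3852
Set Φ(δ − 2.326) = 0.9; then δ − 2.326 = Φ⁻¹(0.9) = 1.282, giving δ = 3.608.
δ = d·√(n/2) ⇒ n = 2(δ/d)² = 2 × (3.608 / 0.3852)² = 175.44.
Round up to the next whole unit.

n = 176 per group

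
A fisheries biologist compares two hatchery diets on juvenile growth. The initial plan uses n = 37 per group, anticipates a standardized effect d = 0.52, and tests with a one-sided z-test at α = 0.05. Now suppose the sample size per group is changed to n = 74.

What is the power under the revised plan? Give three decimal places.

With n = 74 per group: δ = d·√(n/2) = 0.52 × √(74/2) = 3.1630. Critical value z_{0.05} = 1.645.
Revised power = P(Z > 1.645 − δ) = Φ(1.518) = 0.9355.

Power ≈ 0.936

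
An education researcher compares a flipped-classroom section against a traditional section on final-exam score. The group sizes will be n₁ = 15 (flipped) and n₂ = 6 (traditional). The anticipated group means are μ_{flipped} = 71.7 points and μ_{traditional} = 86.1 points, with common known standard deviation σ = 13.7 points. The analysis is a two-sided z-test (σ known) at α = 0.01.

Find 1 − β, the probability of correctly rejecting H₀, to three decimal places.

Standardized effect: d = |μ_{flipped} − μ_{traditional}| / σ = |71.7 − 86.1| / 13.7 = 1.0511
Noncentrality parameter: δ = d / √(1/n₁ + 1/n₂) = 1.0511 / √(1/15 + 1/6) = 2.1760
Two-sided α = 0.01 → critical value z_{0.005} = 2.576.
Power = Φ(δ − 2.576) + Φ(−δ − 2.576) = Φ(-0.400) + Φ(-4.752) = 0.3446 + 0.0000 = 0.3446.

Power ≈ 0.345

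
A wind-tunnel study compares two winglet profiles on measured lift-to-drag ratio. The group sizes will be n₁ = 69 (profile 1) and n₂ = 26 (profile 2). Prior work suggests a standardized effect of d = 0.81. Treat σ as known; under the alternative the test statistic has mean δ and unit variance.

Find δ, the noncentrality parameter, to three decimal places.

δ = d / √(1/n₁ + 1/n₂) = 0.81 / √(1/69 + 1/26) = 3.5199

δ ≈ 3.520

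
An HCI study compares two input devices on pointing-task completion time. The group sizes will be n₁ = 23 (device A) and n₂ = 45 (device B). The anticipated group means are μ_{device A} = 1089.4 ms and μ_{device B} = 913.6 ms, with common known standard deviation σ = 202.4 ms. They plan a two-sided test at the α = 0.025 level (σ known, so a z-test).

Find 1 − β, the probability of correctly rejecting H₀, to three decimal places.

Standardized effect: d = |μ_{device A} − μ_{device B}| / σ = |1089.4 − 913.6| / 202.4 = 0.8686
Noncentrality parameter: δ = d / √(1/n₁ + 1/n₂) = 0.8686 / √(1/23 + 1/45) = 3.3886
Two-sided α = 0.025 → critical value z_{0.0125} = 2.241.
Power = Φ(δ − 2.241) + Φ(−δ − 2.241) = Φ(1.147) + Φ(-5.630) = 0.8744 + 0.0000 = 0.8744.

Power ≈ 0.874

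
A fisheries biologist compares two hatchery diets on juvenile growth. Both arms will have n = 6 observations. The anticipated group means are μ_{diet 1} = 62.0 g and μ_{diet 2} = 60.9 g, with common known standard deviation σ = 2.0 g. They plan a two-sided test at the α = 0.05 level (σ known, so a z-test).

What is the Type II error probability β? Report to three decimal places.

Standardized effect: d = |μ_{diet 1} − μ_{diet 2}| / σ = |62.0 − 60.9| / 2.0 = 0.5500
Noncentrality parameter: δ = d·√(n/2) = 0.5500 × √(6/2) = 0.9526
Two-sided α = 0.05 → critical value z_{0.025} = 1.960.
Power = Φ(δ − 1.960) + Φ(−δ − 1.960) = Φ(-1.007) + Φ(-2.913) = 0.1569 + 0.0018 = 0.1587.
Type II error: β = 1 − power = 1 − 0.1587 = 0.8413.

β ≈ 0.841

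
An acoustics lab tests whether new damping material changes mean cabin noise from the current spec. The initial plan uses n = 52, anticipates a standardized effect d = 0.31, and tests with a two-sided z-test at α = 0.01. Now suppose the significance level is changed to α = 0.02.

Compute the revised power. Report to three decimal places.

δ = d·√n = 0.31 × √52 = 2.2354 (unchanged). New critical value: z_{0.01} = 2.326.
Revised power = Φ(δ − 2.326) + Φ(−δ − 2.326) = Φ(-0.091) + Φ(-4.562) = 0.4638 + 0.0000 = 0.4638.

Power ≈ 0.464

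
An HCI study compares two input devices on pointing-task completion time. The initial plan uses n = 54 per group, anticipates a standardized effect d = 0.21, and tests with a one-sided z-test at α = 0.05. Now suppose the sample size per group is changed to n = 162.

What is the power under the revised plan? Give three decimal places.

Power ≈ 0.597

With n = 162 per group: δ = d·√(n/2) = 0.21 × √(162/2) = 1.8900. Critical value z_{0.05} = 1.645.
Revised power = Φ(δ − 1.645) = Φ(0.245) = 0.5968.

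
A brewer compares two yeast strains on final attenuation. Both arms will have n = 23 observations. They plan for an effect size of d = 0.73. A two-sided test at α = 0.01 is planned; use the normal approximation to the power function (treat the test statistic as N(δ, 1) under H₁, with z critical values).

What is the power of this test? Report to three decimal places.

Power ≈ 0.460

Noncentrality parameter: δ = d·√(n/2) = 0.73 × √(23/2) = 2.4756
Two-sided α = 0.01 → critical value z_{0.005} = 2.576.
Power = Φ(δ − 2.576) + Φ(−δ − 2.576) = Φ(-0.100) + Φ(-5.051) = 0.4601 + 0.0000 = 0.4601.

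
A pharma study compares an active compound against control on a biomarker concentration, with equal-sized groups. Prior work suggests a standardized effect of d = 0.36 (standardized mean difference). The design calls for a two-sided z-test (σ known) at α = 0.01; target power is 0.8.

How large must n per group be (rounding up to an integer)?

For power 0.8 need Φ(δ − z_{0.005}) = 0.8, so δ = z_{0.005} + z_{0.20} = 2.576 + 0.842 = 3.417.
(Ignoring the negligible lower-tail rejection probability gives the usual closed-form inversion.)
δ = d·√(n/2) ⇒ n = 2(δ/d)² = 2 × (3.417 / 0.36)² = 180.23.
Rounding up, n = 181 per group.

n = 181 per group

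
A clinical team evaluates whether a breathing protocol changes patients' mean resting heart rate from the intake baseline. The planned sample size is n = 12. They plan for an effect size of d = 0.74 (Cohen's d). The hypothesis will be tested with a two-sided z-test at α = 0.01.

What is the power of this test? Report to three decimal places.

Power ≈ 0.495

Noncentrality parameter: δ = d·√n = 0.74 × √12 = 2.5634
Two-sided α = 0.01 → critical value z_{0.005} = 2.576.
Power = Φ(δ − 2.576) + Φ(−δ − 2.576) = Φ(-0.012) + Φ(-5.139) = 0.4951 + 0.0000 = 0.4951.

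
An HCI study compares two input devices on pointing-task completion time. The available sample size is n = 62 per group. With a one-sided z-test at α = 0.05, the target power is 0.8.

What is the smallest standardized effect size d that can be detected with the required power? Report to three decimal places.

d ≈ 0.447

Need Φ(δ − 1.645) = 0.8, so δ = 1.645 + 0.842 = 2.486.
δ = d·√(n/2) ⇒ d = δ/√(n/2) = 2.486/√(62/2) = 0.4466.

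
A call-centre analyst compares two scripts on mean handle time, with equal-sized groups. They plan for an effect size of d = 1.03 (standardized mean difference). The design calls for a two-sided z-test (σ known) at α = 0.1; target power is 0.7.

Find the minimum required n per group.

Set Φ(δ − 1.645) = 0.7; then δ − 1.645 = Φ⁻¹(0.7) = 0.524, giving δ = 2.169.
(Ignoring the negligible lower-tail rejection probability gives the usual closed-form inversion.)
δ = d·√(n/2) ⇒ n = 2(δ/d)² = 2 × (2.169 / 1.03)² = 8.87.
Round up to the next whole unit.

n = 9 per group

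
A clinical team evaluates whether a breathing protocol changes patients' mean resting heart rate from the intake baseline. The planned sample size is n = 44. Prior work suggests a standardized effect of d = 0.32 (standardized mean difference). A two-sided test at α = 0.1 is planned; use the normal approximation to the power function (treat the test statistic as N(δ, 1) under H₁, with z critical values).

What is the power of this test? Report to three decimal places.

Power ≈ 0.684

Noncentrality parameter: δ = d·√n = 0.32 × √44 = 2.1226
Critical value for a two-sided test at α = 0.1: z_{α/2} = 1.645.
Power = Φ(δ − 1.645) + Φ(−δ − 1.645) = Φ(0.478) + Φ(-3.767) = 0.6836 + 0.0001 = 0.6837.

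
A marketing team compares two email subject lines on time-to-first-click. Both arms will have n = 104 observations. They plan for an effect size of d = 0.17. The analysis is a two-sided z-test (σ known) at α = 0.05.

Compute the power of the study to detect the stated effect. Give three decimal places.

Noncentrality parameter: λ = d·√(n/2) = 0.17 × √(104/2) = 1.2259
Critical value for a two-sided test at α = 0.05: z_{α/2} = 1.960.
Power = Φ(λ − 1.960) + Φ(−λ − 1.960) = Φ(-0.734) + Φ(-3.186) = 0.2315 + 0.0007 = 0.2322.

Power ≈ 0.232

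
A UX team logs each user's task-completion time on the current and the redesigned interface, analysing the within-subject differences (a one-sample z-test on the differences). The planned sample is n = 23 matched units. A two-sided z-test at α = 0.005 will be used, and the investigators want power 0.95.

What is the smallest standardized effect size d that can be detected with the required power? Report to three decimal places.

d ≈ 0.928

Required noncentrality: δ = z_{0.0025} + z_{0.05} = 2.807 + 1.645 = 4.452.
(The second rejection-region term Φ(−δ − z_{α/2}) is negligible and dropped.)
δ = d·√n ⇒ d = δ/√n = 4.452/√23 = 0.9283.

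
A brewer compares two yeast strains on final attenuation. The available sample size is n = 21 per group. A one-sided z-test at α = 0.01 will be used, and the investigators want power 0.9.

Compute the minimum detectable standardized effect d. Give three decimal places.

Required noncentrality: δ = z_{0.01} + z_{0.10} = 2.326 + 1.282 = 3.608.
δ = d·√(n/2) ⇒ d = δ/√(n/2) = 3.608/√(21/2) = 1.1134.

d ≈ 1.113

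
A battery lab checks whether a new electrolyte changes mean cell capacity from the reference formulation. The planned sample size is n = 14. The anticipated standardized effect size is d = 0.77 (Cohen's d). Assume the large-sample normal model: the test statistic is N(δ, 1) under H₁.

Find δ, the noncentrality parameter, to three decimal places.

δ ≈ 2.881

The noncentrality parameter scales effect size by the design's sample-size factor: δ = d·√n = 0.77 × √14 = 2.8811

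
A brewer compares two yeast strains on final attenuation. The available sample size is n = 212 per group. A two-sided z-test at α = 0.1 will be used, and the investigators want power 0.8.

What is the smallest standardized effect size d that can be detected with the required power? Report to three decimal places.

Need Φ(δ − 1.645) = 0.8, so δ = 1.645 + 0.842 = 2.486.
(The second rejection-region term Φ(−δ − z_{α/2}) is negligible and dropped.)
δ = d·√(n/2) ⇒ d = δ/√(n/2) = 2.486/√(212/2) = 0.2415.

d ≈ 0.242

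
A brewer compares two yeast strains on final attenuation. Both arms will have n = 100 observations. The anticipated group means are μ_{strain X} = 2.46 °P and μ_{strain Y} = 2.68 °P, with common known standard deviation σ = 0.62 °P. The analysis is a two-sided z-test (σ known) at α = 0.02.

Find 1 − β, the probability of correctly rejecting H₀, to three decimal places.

Power ≈ 0.572

Standardized effect: d = |μ_{strain X} − μ_{strain Y}| / σ = |2.46 − 2.68| / 0.62 = 0.3548
Noncentrality parameter: δ = d·√(n/2) = 0.3548 × √(100/2) = 2.5091
Two-sided α = 0.02 → critical value z_{0.01} = 2.326.
Power = Φ(δ − 2.326) + Φ(−δ − 2.326) = Φ(0.183) + Φ(-4.835) = 0.5725 + 0.0000 = 0.5725.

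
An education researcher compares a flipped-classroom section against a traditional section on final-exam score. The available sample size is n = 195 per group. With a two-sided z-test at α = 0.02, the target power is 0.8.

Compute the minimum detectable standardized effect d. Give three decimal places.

d ≈ 0.321

Need Φ(δ − 2.326) = 0.8, so δ = 2.326 + 0.842 = 3.168.
(The second rejection-region term Φ(−δ − z_{α/2}) is negligible and dropped.)
δ = d·√(n/2) ⇒ d = δ/√(n/2) = 3.168/√(195/2) = 0.3208.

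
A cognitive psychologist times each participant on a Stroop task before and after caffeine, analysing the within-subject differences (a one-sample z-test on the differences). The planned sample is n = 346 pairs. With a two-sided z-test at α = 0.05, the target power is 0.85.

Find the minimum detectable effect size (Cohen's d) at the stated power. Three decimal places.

Required noncentrality: δ = z_{0.025} + z_{0.15} = 1.960 + 1.036 = 2.996.
(The second rejection-region term Φ(−δ − z_{α/2}) is negligible and dropped.)
δ = d·√n ⇒ d = δ/√n = 2.996/√346 = 0.1611.

d ≈ 0.161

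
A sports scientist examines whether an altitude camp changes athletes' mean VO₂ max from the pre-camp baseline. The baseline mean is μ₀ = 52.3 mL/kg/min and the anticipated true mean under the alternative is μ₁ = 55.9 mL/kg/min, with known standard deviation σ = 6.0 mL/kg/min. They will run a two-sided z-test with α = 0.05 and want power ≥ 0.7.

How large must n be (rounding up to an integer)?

Standardized effect: d = |μ₁ − μ₀| / σ = |55.9 − 52.3| / 6.0 = 0.6000
Set Φ(δ − 1.960) = 0.7; then δ − 1.960 = Φ⁻¹(0.7) = 0.524, giving δ = 2.484.
(Ignoring the negligible lower-tail rejection probability gives the usual closed-form inversion.)
δ = d·√n ⇒ n = (δ/d)² = (2.484 / 0.6000)² = 17.14.
Round up to the next whole unit.

n = 18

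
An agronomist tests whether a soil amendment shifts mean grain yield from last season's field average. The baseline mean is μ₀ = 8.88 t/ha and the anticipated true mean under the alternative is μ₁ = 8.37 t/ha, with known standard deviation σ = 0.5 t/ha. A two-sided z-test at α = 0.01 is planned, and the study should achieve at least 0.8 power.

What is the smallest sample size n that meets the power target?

n = 12

Standardized effect: d = |μ₁ − μ₀| / σ = |8.37 − 8.88| / 0.5 = 1.0200
For power 0.8 need Φ(δ − z_{0.005}) = 0.8, so δ = z_{0.005} + z_{0.20} = 2.576 + 0.842 = 3.417.
(For δ > 0 the lower-tail rejection region contributes negligibly to power, so the one-term inversion is standard.)
δ = d·√n ⇒ n = (δ/d)² = (3.417 / 1.0200)² = 11.23.
Rounding up, n = 12.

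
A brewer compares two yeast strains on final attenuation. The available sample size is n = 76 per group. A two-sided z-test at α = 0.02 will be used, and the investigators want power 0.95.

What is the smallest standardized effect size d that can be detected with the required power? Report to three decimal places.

Required noncentrality: δ = z_{0.01} + z_{0.05} = 2.326 + 1.645 = 3.971.
(Lower-tail contribution to power is negligible for δ > 0.)
δ = d·√(n/2) ⇒ d = δ/√(n/2) = 3.971/√(76/2) = 0.6442.

d ≈ 0.644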